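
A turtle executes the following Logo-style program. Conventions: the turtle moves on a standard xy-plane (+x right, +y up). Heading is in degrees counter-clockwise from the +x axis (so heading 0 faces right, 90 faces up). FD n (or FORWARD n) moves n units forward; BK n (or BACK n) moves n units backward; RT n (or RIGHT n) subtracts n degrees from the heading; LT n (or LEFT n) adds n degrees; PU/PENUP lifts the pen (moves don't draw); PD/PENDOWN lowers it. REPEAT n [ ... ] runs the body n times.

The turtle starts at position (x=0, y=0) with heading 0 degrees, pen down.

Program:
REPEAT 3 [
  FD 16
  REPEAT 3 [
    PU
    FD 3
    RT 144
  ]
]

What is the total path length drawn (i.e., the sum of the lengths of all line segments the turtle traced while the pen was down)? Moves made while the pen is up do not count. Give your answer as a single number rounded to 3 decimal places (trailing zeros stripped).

Answer: 16

Derivation:
Executing turtle program step by step:
Start: pos=(0,0), heading=0, pen down
REPEAT 3 [
  -- iteration 1/3 --
  FD 16: (0,0) -> (16,0) [heading=0, draw]
  REPEAT 3 [
    -- iteration 1/3 --
    PU: pen up
    FD 3: (16,0) -> (19,0) [heading=0, move]
    RT 144: heading 0 -> 216
    -- iteration 2/3 --
    PU: pen up
    FD 3: (19,0) -> (16.573,-1.763) [heading=216, move]
    RT 144: heading 216 -> 72
    -- iteration 3/3 --
    PU: pen up
    FD 3: (16.573,-1.763) -> (17.5,1.09) [heading=72, move]
    RT 144: heading 72 -> 288
  ]
  -- iteration 2/3 --
  FD 16: (17.5,1.09) -> (22.444,-14.127) [heading=288, move]
  REPEAT 3 [
    -- iteration 1/3 --
    PU: pen up
    FD 3: (22.444,-14.127) -> (23.371,-16.98) [heading=288, move]
    RT 144: heading 288 -> 144
    -- iteration 2/3 --
    PU: pen up
    FD 3: (23.371,-16.98) -> (20.944,-15.217) [heading=144, move]
    RT 144: heading 144 -> 0
    -- iteration 3/3 --
    PU: pen up
    FD 3: (20.944,-15.217) -> (23.944,-15.217) [heading=0, move]
    RT 144: heading 0 -> 216
  ]
  -- iteration 3/3 --
  FD 16: (23.944,-15.217) -> (11,-24.621) [heading=216, move]
  REPEAT 3 [
    -- iteration 1/3 --
    PU: pen up
    FD 3: (11,-24.621) -> (8.573,-26.385) [heading=216, move]
    RT 144: heading 216 -> 72
    -- iteration 2/3 --
    PU: pen up
    FD 3: (8.573,-26.385) -> (9.5,-23.532) [heading=72, move]
    RT 144: heading 72 -> 288
    -- iteration 3/3 --
    PU: pen up
    FD 3: (9.5,-23.532) -> (10.427,-26.385) [heading=288, move]
    RT 144: heading 288 -> 144
  ]
]
Final: pos=(10.427,-26.385), heading=144, 1 segment(s) drawn

Segment lengths:
  seg 1: (0,0) -> (16,0), length = 16
Total = 16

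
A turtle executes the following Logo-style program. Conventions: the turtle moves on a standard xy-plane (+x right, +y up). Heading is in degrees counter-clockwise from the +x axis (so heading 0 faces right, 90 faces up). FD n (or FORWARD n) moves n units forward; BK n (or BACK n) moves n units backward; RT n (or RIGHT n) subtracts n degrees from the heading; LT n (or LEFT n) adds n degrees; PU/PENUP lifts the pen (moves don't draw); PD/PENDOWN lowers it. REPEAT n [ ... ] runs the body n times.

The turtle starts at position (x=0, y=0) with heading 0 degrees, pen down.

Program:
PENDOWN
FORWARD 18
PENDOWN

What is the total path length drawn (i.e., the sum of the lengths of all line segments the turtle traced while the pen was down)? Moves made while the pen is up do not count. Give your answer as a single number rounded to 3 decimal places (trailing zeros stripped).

Answer: 18

Derivation:
Executing turtle program step by step:
Start: pos=(0,0), heading=0, pen down
PD: pen down
FD 18: (0,0) -> (18,0) [heading=0, draw]
PD: pen down
Final: pos=(18,0), heading=0, 1 segment(s) drawn

Segment lengths:
  seg 1: (0,0) -> (18,0), length = 18
Total = 18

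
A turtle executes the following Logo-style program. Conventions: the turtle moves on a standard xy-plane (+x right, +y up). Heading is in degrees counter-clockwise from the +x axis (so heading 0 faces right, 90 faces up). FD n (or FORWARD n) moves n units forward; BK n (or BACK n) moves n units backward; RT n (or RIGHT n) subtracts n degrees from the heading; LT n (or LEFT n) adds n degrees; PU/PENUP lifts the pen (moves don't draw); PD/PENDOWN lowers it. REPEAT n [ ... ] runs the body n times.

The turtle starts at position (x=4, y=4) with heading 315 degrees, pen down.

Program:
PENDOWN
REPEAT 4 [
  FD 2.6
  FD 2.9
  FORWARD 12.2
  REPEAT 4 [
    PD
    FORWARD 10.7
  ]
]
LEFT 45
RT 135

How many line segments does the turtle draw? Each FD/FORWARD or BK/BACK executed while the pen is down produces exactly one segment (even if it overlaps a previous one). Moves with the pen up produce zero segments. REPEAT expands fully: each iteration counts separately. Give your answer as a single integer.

Executing turtle program step by step:
Start: pos=(4,4), heading=315, pen down
PD: pen down
REPEAT 4 [
  -- iteration 1/4 --
  FD 2.6: (4,4) -> (5.838,2.162) [heading=315, draw]
  FD 2.9: (5.838,2.162) -> (7.889,0.111) [heading=315, draw]
  FD 12.2: (7.889,0.111) -> (16.516,-8.516) [heading=315, draw]
  REPEAT 4 [
    -- iteration 1/4 --
    PD: pen down
    FD 10.7: (16.516,-8.516) -> (24.082,-16.082) [heading=315, draw]
    -- iteration 2/4 --
    PD: pen down
    FD 10.7: (24.082,-16.082) -> (31.648,-23.648) [heading=315, draw]
    -- iteration 3/4 --
    PD: pen down
    FD 10.7: (31.648,-23.648) -> (39.214,-31.214) [heading=315, draw]
    -- iteration 4/4 --
    PD: pen down
    FD 10.7: (39.214,-31.214) -> (46.78,-38.78) [heading=315, draw]
  ]
  -- iteration 2/4 --
  FD 2.6: (46.78,-38.78) -> (48.618,-40.618) [heading=315, draw]
  FD 2.9: (48.618,-40.618) -> (50.669,-42.669) [heading=315, draw]
  FD 12.2: (50.669,-42.669) -> (59.296,-51.296) [heading=315, draw]
  REPEAT 4 [
    -- iteration 1/4 --
    PD: pen down
    FD 10.7: (59.296,-51.296) -> (66.862,-58.862) [heading=315, draw]
    -- iteration 2/4 --
    PD: pen down
    FD 10.7: (66.862,-58.862) -> (74.428,-66.428) [heading=315, draw]
    -- iteration 3/4 --
    PD: pen down
    FD 10.7: (74.428,-66.428) -> (81.994,-73.994) [heading=315, draw]
    -- iteration 4/4 --
    PD: pen down
    FD 10.7: (81.994,-73.994) -> (89.56,-81.56) [heading=315, draw]
  ]
  -- iteration 3/4 --
  FD 2.6: (89.56,-81.56) -> (91.398,-83.398) [heading=315, draw]
  FD 2.9: (91.398,-83.398) -> (93.449,-85.449) [heading=315, draw]
  FD 12.2: (93.449,-85.449) -> (102.076,-94.076) [heading=315, draw]
  REPEAT 4 [
    -- iteration 1/4 --
    PD: pen down
    FD 10.7: (102.076,-94.076) -> (109.642,-101.642) [heading=315, draw]
    -- iteration 2/4 --
    PD: pen down
    FD 10.7: (109.642,-101.642) -> (117.208,-109.208) [heading=315, draw]
    -- iteration 3/4 --
    PD: pen down
    FD 10.7: (117.208,-109.208) -> (124.774,-116.774) [heading=315, draw]
    -- iteration 4/4 --
    PD: pen down
    FD 10.7: (124.774,-116.774) -> (132.34,-124.34) [heading=315, draw]
  ]
  -- iteration 4/4 --
  FD 2.6: (132.34,-124.34) -> (134.178,-126.178) [heading=315, draw]
  FD 2.9: (134.178,-126.178) -> (136.229,-128.229) [heading=315, draw]
  FD 12.2: (136.229,-128.229) -> (144.856,-136.856) [heading=315, draw]
  REPEAT 4 [
    -- iteration 1/4 --
    PD: pen down
    FD 10.7: (144.856,-136.856) -> (152.422,-144.422) [heading=315, draw]
    -- iteration 2/4 --
    PD: pen down
    FD 10.7: (152.422,-144.422) -> (159.988,-151.988) [heading=315, draw]
    -- iteration 3/4 --
    PD: pen down
    FD 10.7: (159.988,-151.988) -> (167.554,-159.554) [heading=315, draw]
    -- iteration 4/4 --
    PD: pen down
    FD 10.7: (167.554,-159.554) -> (175.12,-167.12) [heading=315, draw]
  ]
]
LT 45: heading 315 -> 0
RT 135: heading 0 -> 225
Final: pos=(175.12,-167.12), heading=225, 28 segment(s) drawn
Segments drawn: 28

Answer: 28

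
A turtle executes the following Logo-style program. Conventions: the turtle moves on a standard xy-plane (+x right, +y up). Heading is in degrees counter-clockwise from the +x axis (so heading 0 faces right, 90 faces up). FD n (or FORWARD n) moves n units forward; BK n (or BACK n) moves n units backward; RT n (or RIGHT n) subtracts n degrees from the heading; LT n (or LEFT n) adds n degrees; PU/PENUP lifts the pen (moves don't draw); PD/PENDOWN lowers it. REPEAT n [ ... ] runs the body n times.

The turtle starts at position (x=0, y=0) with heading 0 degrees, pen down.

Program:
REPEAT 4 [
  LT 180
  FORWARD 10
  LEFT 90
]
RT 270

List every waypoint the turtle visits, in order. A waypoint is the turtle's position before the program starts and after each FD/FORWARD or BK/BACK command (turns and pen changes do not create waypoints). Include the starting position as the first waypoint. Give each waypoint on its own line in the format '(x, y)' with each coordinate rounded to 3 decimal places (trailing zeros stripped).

Executing turtle program step by step:
Start: pos=(0,0), heading=0, pen down
REPEAT 4 [
  -- iteration 1/4 --
  LT 180: heading 0 -> 180
  FD 10: (0,0) -> (-10,0) [heading=180, draw]
  LT 90: heading 180 -> 270
  -- iteration 2/4 --
  LT 180: heading 270 -> 90
  FD 10: (-10,0) -> (-10,10) [heading=90, draw]
  LT 90: heading 90 -> 180
  -- iteration 3/4 --
  LT 180: heading 180 -> 0
  FD 10: (-10,10) -> (0,10) [heading=0, draw]
  LT 90: heading 0 -> 90
  -- iteration 4/4 --
  LT 180: heading 90 -> 270
  FD 10: (0,10) -> (0,0) [heading=270, draw]
  LT 90: heading 270 -> 0
]
RT 270: heading 0 -> 90
Final: pos=(0,0), heading=90, 4 segment(s) drawn
Waypoints (5 total):
(0, 0)
(-10, 0)
(-10, 10)
(0, 10)
(0, 0)

Answer: (0, 0)
(-10, 0)
(-10, 10)
(0, 10)
(0, 0)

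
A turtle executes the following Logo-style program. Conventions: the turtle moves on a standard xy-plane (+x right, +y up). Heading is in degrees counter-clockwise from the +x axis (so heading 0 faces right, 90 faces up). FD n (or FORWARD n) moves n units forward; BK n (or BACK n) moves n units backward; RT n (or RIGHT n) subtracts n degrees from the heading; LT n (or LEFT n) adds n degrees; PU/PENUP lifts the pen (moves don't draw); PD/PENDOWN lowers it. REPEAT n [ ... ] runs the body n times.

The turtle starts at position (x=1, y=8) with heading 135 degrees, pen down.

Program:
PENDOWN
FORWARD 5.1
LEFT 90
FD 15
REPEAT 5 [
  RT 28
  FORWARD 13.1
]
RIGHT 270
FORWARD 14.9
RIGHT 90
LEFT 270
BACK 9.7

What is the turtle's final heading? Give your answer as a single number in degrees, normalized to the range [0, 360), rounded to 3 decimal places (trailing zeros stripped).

Executing turtle program step by step:
Start: pos=(1,8), heading=135, pen down
PD: pen down
FD 5.1: (1,8) -> (-2.606,11.606) [heading=135, draw]
LT 90: heading 135 -> 225
FD 15: (-2.606,11.606) -> (-13.213,1) [heading=225, draw]
REPEAT 5 [
  -- iteration 1/5 --
  RT 28: heading 225 -> 197
  FD 13.1: (-13.213,1) -> (-25.74,-2.83) [heading=197, draw]
  -- iteration 2/5 --
  RT 28: heading 197 -> 169
  FD 13.1: (-25.74,-2.83) -> (-38.6,-0.331) [heading=169, draw]
  -- iteration 3/5 --
  RT 28: heading 169 -> 141
  FD 13.1: (-38.6,-0.331) -> (-48.78,7.913) [heading=141, draw]
  -- iteration 4/5 --
  RT 28: heading 141 -> 113
  FD 13.1: (-48.78,7.913) -> (-53.899,19.972) [heading=113, draw]
  -- iteration 5/5 --
  RT 28: heading 113 -> 85
  FD 13.1: (-53.899,19.972) -> (-52.757,33.022) [heading=85, draw]
]
RT 270: heading 85 -> 175
FD 14.9: (-52.757,33.022) -> (-67.601,34.321) [heading=175, draw]
RT 90: heading 175 -> 85
LT 270: heading 85 -> 355
BK 9.7: (-67.601,34.321) -> (-77.264,35.166) [heading=355, draw]
Final: pos=(-77.264,35.166), heading=355, 9 segment(s) drawn

Answer: 355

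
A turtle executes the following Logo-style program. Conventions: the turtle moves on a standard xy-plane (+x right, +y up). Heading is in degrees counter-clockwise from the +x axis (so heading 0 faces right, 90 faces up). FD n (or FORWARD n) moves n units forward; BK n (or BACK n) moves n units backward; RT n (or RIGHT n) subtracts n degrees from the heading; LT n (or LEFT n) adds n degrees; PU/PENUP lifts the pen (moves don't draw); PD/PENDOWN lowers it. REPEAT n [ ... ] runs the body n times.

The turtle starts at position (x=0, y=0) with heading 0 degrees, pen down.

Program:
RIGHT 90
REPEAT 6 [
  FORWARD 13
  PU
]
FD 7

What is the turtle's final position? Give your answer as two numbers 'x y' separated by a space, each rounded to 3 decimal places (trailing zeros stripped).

Answer: 0 -85

Derivation:
Executing turtle program step by step:
Start: pos=(0,0), heading=0, pen down
RT 90: heading 0 -> 270
REPEAT 6 [
  -- iteration 1/6 --
  FD 13: (0,0) -> (0,-13) [heading=270, draw]
  PU: pen up
  -- iteration 2/6 --
  FD 13: (0,-13) -> (0,-26) [heading=270, move]
  PU: pen up
  -- iteration 3/6 --
  FD 13: (0,-26) -> (0,-39) [heading=270, move]
  PU: pen up
  -- iteration 4/6 --
  FD 13: (0,-39) -> (0,-52) [heading=270, move]
  PU: pen up
  -- iteration 5/6 --
  FD 13: (0,-52) -> (0,-65) [heading=270, move]
  PU: pen up
  -- iteration 6/6 --
  FD 13: (0,-65) -> (0,-78) [heading=270, move]
  PU: pen up
]
FD 7: (0,-78) -> (0,-85) [heading=270, move]
Final: pos=(0,-85), heading=270, 1 segment(s) drawn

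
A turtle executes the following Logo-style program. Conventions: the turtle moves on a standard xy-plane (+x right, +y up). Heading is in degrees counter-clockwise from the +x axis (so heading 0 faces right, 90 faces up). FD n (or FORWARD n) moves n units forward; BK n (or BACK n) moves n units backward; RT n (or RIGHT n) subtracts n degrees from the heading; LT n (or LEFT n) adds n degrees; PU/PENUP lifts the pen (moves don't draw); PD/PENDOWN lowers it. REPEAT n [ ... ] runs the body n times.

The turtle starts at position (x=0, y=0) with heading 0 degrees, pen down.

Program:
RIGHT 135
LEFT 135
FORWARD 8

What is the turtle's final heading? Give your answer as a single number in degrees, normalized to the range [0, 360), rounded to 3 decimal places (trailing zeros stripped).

Answer: 0

Derivation:
Executing turtle program step by step:
Start: pos=(0,0), heading=0, pen down
RT 135: heading 0 -> 225
LT 135: heading 225 -> 0
FD 8: (0,0) -> (8,0) [heading=0, draw]
Final: pos=(8,0), heading=0, 1 segment(s) drawn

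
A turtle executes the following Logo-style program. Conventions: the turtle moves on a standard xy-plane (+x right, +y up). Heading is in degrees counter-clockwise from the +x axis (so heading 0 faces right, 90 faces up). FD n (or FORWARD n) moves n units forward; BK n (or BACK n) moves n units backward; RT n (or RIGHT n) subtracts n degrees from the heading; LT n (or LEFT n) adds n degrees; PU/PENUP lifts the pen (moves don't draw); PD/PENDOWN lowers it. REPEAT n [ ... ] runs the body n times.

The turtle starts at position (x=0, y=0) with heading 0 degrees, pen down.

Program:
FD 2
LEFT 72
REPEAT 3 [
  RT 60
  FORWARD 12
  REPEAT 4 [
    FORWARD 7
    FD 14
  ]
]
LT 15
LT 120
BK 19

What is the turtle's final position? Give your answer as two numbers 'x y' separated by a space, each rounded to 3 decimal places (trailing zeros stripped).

Executing turtle program step by step:
Start: pos=(0,0), heading=0, pen down
FD 2: (0,0) -> (2,0) [heading=0, draw]
LT 72: heading 0 -> 72
REPEAT 3 [
  -- iteration 1/3 --
  RT 60: heading 72 -> 12
  FD 12: (2,0) -> (13.738,2.495) [heading=12, draw]
  REPEAT 4 [
    -- iteration 1/4 --
    FD 7: (13.738,2.495) -> (20.585,3.95) [heading=12, draw]
    FD 14: (20.585,3.95) -> (34.279,6.861) [heading=12, draw]
    -- iteration 2/4 --
    FD 7: (34.279,6.861) -> (41.126,8.316) [heading=12, draw]
    FD 14: (41.126,8.316) -> (54.82,11.227) [heading=12, draw]
    -- iteration 3/4 --
    FD 7: (54.82,11.227) -> (61.667,12.683) [heading=12, draw]
    FD 14: (61.667,12.683) -> (75.361,15.593) [heading=12, draw]
    -- iteration 4/4 --
    FD 7: (75.361,15.593) -> (82.208,17.049) [heading=12, draw]
    FD 14: (82.208,17.049) -> (95.902,19.96) [heading=12, draw]
  ]
  -- iteration 2/3 --
  RT 60: heading 12 -> 312
  FD 12: (95.902,19.96) -> (103.932,11.042) [heading=312, draw]
  REPEAT 4 [
    -- iteration 1/4 --
    FD 7: (103.932,11.042) -> (108.616,5.84) [heading=312, draw]
    FD 14: (108.616,5.84) -> (117.983,-4.564) [heading=312, draw]
    -- iteration 2/4 --
    FD 7: (117.983,-4.564) -> (122.667,-9.766) [heading=312, draw]
    FD 14: (122.667,-9.766) -> (132.035,-20.17) [heading=312, draw]
    -- iteration 3/4 --
    FD 7: (132.035,-20.17) -> (136.719,-25.372) [heading=312, draw]
    FD 14: (136.719,-25.372) -> (146.087,-35.776) [heading=312, draw]
    -- iteration 4/4 --
    FD 7: (146.087,-35.776) -> (150.771,-40.978) [heading=312, draw]
    FD 14: (150.771,-40.978) -> (160.139,-51.382) [heading=312, draw]
  ]
  -- iteration 3/3 --
  RT 60: heading 312 -> 252
  FD 12: (160.139,-51.382) -> (156.431,-62.795) [heading=252, draw]
  REPEAT 4 [
    -- iteration 1/4 --
    FD 7: (156.431,-62.795) -> (154.267,-69.452) [heading=252, draw]
    FD 14: (154.267,-69.452) -> (149.941,-82.767) [heading=252, draw]
    -- iteration 2/4 --
    FD 7: (149.941,-82.767) -> (147.778,-89.425) [heading=252, draw]
    FD 14: (147.778,-89.425) -> (143.452,-102.739) [heading=252, draw]
    -- iteration 3/4 --
    FD 7: (143.452,-102.739) -> (141.289,-109.397) [heading=252, draw]
    FD 14: (141.289,-109.397) -> (136.962,-122.712) [heading=252, draw]
    -- iteration 4/4 --
    FD 7: (136.962,-122.712) -> (134.799,-129.369) [heading=252, draw]
    FD 14: (134.799,-129.369) -> (130.473,-142.684) [heading=252, draw]
  ]
]
LT 15: heading 252 -> 267
LT 120: heading 267 -> 27
BK 19: (130.473,-142.684) -> (113.544,-151.31) [heading=27, draw]
Final: pos=(113.544,-151.31), heading=27, 29 segment(s) drawn

Answer: 113.544 -151.31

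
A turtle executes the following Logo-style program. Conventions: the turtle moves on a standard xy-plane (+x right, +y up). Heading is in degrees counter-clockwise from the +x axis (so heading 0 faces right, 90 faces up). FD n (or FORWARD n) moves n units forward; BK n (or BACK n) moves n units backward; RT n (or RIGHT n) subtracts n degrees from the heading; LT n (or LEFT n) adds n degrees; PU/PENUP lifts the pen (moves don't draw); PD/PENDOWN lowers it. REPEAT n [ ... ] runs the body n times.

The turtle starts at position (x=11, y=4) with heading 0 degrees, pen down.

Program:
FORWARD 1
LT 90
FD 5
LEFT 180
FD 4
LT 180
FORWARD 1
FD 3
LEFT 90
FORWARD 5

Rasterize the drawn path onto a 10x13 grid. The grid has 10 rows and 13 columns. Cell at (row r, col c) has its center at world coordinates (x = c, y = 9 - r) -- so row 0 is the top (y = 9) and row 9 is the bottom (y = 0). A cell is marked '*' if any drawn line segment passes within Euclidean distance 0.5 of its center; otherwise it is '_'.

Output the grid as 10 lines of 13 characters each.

Segment 0: (11,4) -> (12,4)
Segment 1: (12,4) -> (12,9)
Segment 2: (12,9) -> (12,5)
Segment 3: (12,5) -> (12,6)
Segment 4: (12,6) -> (12,9)
Segment 5: (12,9) -> (7,9)

Answer: _______******
____________*
____________*
____________*
____________*
___________**
_____________
_____________
_____________
_____________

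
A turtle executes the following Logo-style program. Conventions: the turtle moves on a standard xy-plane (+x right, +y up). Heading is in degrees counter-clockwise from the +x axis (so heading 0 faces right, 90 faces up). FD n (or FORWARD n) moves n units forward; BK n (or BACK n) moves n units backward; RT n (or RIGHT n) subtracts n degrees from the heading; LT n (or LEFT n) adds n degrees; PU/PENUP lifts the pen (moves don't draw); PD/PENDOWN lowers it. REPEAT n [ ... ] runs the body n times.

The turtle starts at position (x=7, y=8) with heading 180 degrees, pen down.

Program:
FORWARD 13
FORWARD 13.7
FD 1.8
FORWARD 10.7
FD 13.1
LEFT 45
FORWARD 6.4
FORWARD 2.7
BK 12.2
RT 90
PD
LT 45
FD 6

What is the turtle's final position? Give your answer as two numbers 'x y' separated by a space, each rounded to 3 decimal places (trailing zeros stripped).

Executing turtle program step by step:
Start: pos=(7,8), heading=180, pen down
FD 13: (7,8) -> (-6,8) [heading=180, draw]
FD 13.7: (-6,8) -> (-19.7,8) [heading=180, draw]
FD 1.8: (-19.7,8) -> (-21.5,8) [heading=180, draw]
FD 10.7: (-21.5,8) -> (-32.2,8) [heading=180, draw]
FD 13.1: (-32.2,8) -> (-45.3,8) [heading=180, draw]
LT 45: heading 180 -> 225
FD 6.4: (-45.3,8) -> (-49.825,3.475) [heading=225, draw]
FD 2.7: (-49.825,3.475) -> (-51.735,1.565) [heading=225, draw]
BK 12.2: (-51.735,1.565) -> (-43.108,10.192) [heading=225, draw]
RT 90: heading 225 -> 135
PD: pen down
LT 45: heading 135 -> 180
FD 6: (-43.108,10.192) -> (-49.108,10.192) [heading=180, draw]
Final: pos=(-49.108,10.192), heading=180, 9 segment(s) drawn

Answer: -49.108 10.192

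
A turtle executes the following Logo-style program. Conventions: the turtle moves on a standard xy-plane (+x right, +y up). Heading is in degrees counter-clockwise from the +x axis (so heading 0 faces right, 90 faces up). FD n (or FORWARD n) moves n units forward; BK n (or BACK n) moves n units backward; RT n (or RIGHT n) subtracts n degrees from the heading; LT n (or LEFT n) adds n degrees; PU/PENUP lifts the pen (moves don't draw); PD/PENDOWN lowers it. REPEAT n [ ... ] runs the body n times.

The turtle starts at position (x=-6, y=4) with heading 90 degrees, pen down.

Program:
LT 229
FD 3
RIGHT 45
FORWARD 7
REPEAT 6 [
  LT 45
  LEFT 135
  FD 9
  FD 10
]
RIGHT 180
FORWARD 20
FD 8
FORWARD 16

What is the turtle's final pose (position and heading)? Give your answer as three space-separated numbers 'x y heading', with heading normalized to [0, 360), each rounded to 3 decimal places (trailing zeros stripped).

Executing turtle program step by step:
Start: pos=(-6,4), heading=90, pen down
LT 229: heading 90 -> 319
FD 3: (-6,4) -> (-3.736,2.032) [heading=319, draw]
RT 45: heading 319 -> 274
FD 7: (-3.736,2.032) -> (-3.248,-4.951) [heading=274, draw]
REPEAT 6 [
  -- iteration 1/6 --
  LT 45: heading 274 -> 319
  LT 135: heading 319 -> 94
  FD 9: (-3.248,-4.951) -> (-3.875,4.027) [heading=94, draw]
  FD 10: (-3.875,4.027) -> (-4.573,14.003) [heading=94, draw]
  -- iteration 2/6 --
  LT 45: heading 94 -> 139
  LT 135: heading 139 -> 274
  FD 9: (-4.573,14.003) -> (-3.945,5.025) [heading=274, draw]
  FD 10: (-3.945,5.025) -> (-3.248,-4.951) [heading=274, draw]
  -- iteration 3/6 --
  LT 45: heading 274 -> 319
  LT 135: heading 319 -> 94
  FD 9: (-3.248,-4.951) -> (-3.875,4.027) [heading=94, draw]
  FD 10: (-3.875,4.027) -> (-4.573,14.003) [heading=94, draw]
  -- iteration 4/6 --
  LT 45: heading 94 -> 139
  LT 135: heading 139 -> 274
  FD 9: (-4.573,14.003) -> (-3.945,5.025) [heading=274, draw]
  FD 10: (-3.945,5.025) -> (-3.248,-4.951) [heading=274, draw]
  -- iteration 5/6 --
  LT 45: heading 274 -> 319
  LT 135: heading 319 -> 94
  FD 9: (-3.248,-4.951) -> (-3.875,4.027) [heading=94, draw]
  FD 10: (-3.875,4.027) -> (-4.573,14.003) [heading=94, draw]
  -- iteration 6/6 --
  LT 45: heading 94 -> 139
  LT 135: heading 139 -> 274
  FD 9: (-4.573,14.003) -> (-3.945,5.025) [heading=274, draw]
  FD 10: (-3.945,5.025) -> (-3.248,-4.951) [heading=274, draw]
]
RT 180: heading 274 -> 94
FD 20: (-3.248,-4.951) -> (-4.643,15) [heading=94, draw]
FD 8: (-4.643,15) -> (-5.201,22.981) [heading=94, draw]
FD 16: (-5.201,22.981) -> (-6.317,38.942) [heading=94, draw]
Final: pos=(-6.317,38.942), heading=94, 17 segment(s) drawn

Answer: -6.317 38.942 94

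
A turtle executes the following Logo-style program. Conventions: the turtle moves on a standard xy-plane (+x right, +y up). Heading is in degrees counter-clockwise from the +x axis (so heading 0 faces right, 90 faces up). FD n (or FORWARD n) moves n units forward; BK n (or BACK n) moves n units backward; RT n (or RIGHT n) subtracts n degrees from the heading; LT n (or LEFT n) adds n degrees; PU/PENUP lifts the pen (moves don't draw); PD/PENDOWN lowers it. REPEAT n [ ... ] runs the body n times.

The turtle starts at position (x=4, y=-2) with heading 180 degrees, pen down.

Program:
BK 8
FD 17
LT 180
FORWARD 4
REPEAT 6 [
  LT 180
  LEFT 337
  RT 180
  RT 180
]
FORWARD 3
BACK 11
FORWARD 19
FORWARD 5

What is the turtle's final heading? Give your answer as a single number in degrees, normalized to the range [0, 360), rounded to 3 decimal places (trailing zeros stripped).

Answer: 222

Derivation:
Executing turtle program step by step:
Start: pos=(4,-2), heading=180, pen down
BK 8: (4,-2) -> (12,-2) [heading=180, draw]
FD 17: (12,-2) -> (-5,-2) [heading=180, draw]
LT 180: heading 180 -> 0
FD 4: (-5,-2) -> (-1,-2) [heading=0, draw]
REPEAT 6 [
  -- iteration 1/6 --
  LT 180: heading 0 -> 180
  LT 337: heading 180 -> 157
  RT 180: heading 157 -> 337
  RT 180: heading 337 -> 157
  -- iteration 2/6 --
  LT 180: heading 157 -> 337
  LT 337: heading 337 -> 314
  RT 180: heading 314 -> 134
  RT 180: heading 134 -> 314
  -- iteration 3/6 --
  LT 180: heading 314 -> 134
  LT 337: heading 134 -> 111
  RT 180: heading 111 -> 291
  RT 180: heading 291 -> 111
  -- iteration 4/6 --
  LT 180: heading 111 -> 291
  LT 337: heading 291 -> 268
  RT 180: heading 268 -> 88
  RT 180: heading 88 -> 268
  -- iteration 5/6 --
  LT 180: heading 268 -> 88
  LT 337: heading 88 -> 65
  RT 180: heading 65 -> 245
  RT 180: heading 245 -> 65
  -- iteration 6/6 --
  LT 180: heading 65 -> 245
  LT 337: heading 245 -> 222
  RT 180: heading 222 -> 42
  RT 180: heading 42 -> 222
]
FD 3: (-1,-2) -> (-3.229,-4.007) [heading=222, draw]
BK 11: (-3.229,-4.007) -> (4.945,3.353) [heading=222, draw]
FD 19: (4.945,3.353) -> (-9.175,-9.36) [heading=222, draw]
FD 5: (-9.175,-9.36) -> (-12.89,-12.706) [heading=222, draw]
Final: pos=(-12.89,-12.706), heading=222, 7 segment(s) drawn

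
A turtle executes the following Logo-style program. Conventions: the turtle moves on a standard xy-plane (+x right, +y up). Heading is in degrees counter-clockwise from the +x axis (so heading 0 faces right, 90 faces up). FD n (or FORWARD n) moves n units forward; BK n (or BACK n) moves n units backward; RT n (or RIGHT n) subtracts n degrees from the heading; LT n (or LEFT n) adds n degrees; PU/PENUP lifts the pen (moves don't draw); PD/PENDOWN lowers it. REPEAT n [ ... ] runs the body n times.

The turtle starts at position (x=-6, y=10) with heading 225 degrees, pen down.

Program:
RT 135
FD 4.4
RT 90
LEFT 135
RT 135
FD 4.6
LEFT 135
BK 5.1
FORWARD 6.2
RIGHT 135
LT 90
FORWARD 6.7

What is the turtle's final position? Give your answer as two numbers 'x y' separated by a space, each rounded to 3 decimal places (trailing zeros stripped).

Answer: -2.178 21.878

Derivation:
Executing turtle program step by step:
Start: pos=(-6,10), heading=225, pen down
RT 135: heading 225 -> 90
FD 4.4: (-6,10) -> (-6,14.4) [heading=90, draw]
RT 90: heading 90 -> 0
LT 135: heading 0 -> 135
RT 135: heading 135 -> 0
FD 4.6: (-6,14.4) -> (-1.4,14.4) [heading=0, draw]
LT 135: heading 0 -> 135
BK 5.1: (-1.4,14.4) -> (2.206,10.794) [heading=135, draw]
FD 6.2: (2.206,10.794) -> (-2.178,15.178) [heading=135, draw]
RT 135: heading 135 -> 0
LT 90: heading 0 -> 90
FD 6.7: (-2.178,15.178) -> (-2.178,21.878) [heading=90, draw]
Final: pos=(-2.178,21.878), heading=90, 5 segment(s) drawn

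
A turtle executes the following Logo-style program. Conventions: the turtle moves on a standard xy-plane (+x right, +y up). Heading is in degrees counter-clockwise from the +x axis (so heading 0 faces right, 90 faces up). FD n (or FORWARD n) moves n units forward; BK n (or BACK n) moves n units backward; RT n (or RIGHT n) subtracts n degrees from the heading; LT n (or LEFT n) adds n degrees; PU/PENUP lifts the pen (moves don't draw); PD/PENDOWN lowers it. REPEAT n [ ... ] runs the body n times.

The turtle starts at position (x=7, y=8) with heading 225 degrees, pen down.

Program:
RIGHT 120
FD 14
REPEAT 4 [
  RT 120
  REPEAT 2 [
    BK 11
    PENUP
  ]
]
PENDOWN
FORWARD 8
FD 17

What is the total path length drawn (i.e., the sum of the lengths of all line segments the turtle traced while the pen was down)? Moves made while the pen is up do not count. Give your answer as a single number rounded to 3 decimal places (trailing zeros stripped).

Answer: 50

Derivation:
Executing turtle program step by step:
Start: pos=(7,8), heading=225, pen down
RT 120: heading 225 -> 105
FD 14: (7,8) -> (3.377,21.523) [heading=105, draw]
REPEAT 4 [
  -- iteration 1/4 --
  RT 120: heading 105 -> 345
  REPEAT 2 [
    -- iteration 1/2 --
    BK 11: (3.377,21.523) -> (-7.249,24.37) [heading=345, draw]
    PU: pen up
    -- iteration 2/2 --
    BK 11: (-7.249,24.37) -> (-17.874,27.217) [heading=345, move]
    PU: pen up
  ]
  -- iteration 2/4 --
  RT 120: heading 345 -> 225
  REPEAT 2 [
    -- iteration 1/2 --
    BK 11: (-17.874,27.217) -> (-10.096,34.995) [heading=225, move]
    PU: pen up
    -- iteration 2/2 --
    BK 11: (-10.096,34.995) -> (-2.317,42.773) [heading=225, move]
    PU: pen up
  ]
  -- iteration 3/4 --
  RT 120: heading 225 -> 105
  REPEAT 2 [
    -- iteration 1/2 --
    BK 11: (-2.317,42.773) -> (0.53,32.148) [heading=105, move]
    PU: pen up
    -- iteration 2/2 --
    BK 11: (0.53,32.148) -> (3.377,21.523) [heading=105, move]
    PU: pen up
  ]
  -- iteration 4/4 --
  RT 120: heading 105 -> 345
  REPEAT 2 [
    -- iteration 1/2 --
    BK 11: (3.377,21.523) -> (-7.249,24.37) [heading=345, move]
    PU: pen up
    -- iteration 2/2 --
    BK 11: (-7.249,24.37) -> (-17.874,27.217) [heading=345, move]
    PU: pen up
  ]
]
PD: pen down
FD 8: (-17.874,27.217) -> (-10.146,25.146) [heading=345, draw]
FD 17: (-10.146,25.146) -> (6.274,20.747) [heading=345, draw]
Final: pos=(6.274,20.747), heading=345, 4 segment(s) drawn

Segment lengths:
  seg 1: (7,8) -> (3.377,21.523), length = 14
  seg 2: (3.377,21.523) -> (-7.249,24.37), length = 11
  seg 3: (-17.874,27.217) -> (-10.146,25.146), length = 8
  seg 4: (-10.146,25.146) -> (6.274,20.747), length = 17
Total = 50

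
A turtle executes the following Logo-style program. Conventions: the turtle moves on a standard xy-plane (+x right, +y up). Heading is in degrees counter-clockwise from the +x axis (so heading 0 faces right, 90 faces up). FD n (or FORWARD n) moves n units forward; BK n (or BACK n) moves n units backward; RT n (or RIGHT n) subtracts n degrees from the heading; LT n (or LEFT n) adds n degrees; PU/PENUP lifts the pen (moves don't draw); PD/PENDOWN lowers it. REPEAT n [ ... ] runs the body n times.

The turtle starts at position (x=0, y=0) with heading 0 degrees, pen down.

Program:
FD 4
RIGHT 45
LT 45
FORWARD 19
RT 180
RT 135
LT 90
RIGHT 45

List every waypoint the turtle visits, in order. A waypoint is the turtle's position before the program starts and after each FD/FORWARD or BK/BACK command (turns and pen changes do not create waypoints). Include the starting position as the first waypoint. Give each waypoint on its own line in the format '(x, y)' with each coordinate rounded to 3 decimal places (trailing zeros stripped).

Answer: (0, 0)
(4, 0)
(23, 0)

Derivation:
Executing turtle program step by step:
Start: pos=(0,0), heading=0, pen down
FD 4: (0,0) -> (4,0) [heading=0, draw]
RT 45: heading 0 -> 315
LT 45: heading 315 -> 0
FD 19: (4,0) -> (23,0) [heading=0, draw]
RT 180: heading 0 -> 180
RT 135: heading 180 -> 45
LT 90: heading 45 -> 135
RT 45: heading 135 -> 90
Final: pos=(23,0), heading=90, 2 segment(s) drawn
Waypoints (3 total):
(0, 0)
(4, 0)
(23, 0)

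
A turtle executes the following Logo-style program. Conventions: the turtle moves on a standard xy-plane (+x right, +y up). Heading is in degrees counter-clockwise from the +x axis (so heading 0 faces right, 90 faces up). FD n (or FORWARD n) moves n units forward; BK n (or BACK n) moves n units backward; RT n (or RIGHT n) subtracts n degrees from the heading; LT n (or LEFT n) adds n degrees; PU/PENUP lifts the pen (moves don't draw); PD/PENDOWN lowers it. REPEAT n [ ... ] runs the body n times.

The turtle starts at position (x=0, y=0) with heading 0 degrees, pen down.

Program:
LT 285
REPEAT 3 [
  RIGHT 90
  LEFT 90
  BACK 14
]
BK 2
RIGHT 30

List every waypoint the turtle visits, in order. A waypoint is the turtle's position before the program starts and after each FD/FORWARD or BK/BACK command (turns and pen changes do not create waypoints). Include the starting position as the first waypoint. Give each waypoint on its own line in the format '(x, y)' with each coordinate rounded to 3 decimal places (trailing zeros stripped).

Answer: (0, 0)
(-3.623, 13.523)
(-7.247, 27.046)
(-10.87, 40.569)
(-11.388, 42.501)

Derivation:
Executing turtle program step by step:
Start: pos=(0,0), heading=0, pen down
LT 285: heading 0 -> 285
REPEAT 3 [
  -- iteration 1/3 --
  RT 90: heading 285 -> 195
  LT 90: heading 195 -> 285
  BK 14: (0,0) -> (-3.623,13.523) [heading=285, draw]
  -- iteration 2/3 --
  RT 90: heading 285 -> 195
  LT 90: heading 195 -> 285
  BK 14: (-3.623,13.523) -> (-7.247,27.046) [heading=285, draw]
  -- iteration 3/3 --
  RT 90: heading 285 -> 195
  LT 90: heading 195 -> 285
  BK 14: (-7.247,27.046) -> (-10.87,40.569) [heading=285, draw]
]
BK 2: (-10.87,40.569) -> (-11.388,42.501) [heading=285, draw]
RT 30: heading 285 -> 255
Final: pos=(-11.388,42.501), heading=255, 4 segment(s) drawn
Waypoints (5 total):
(0, 0)
(-3.623, 13.523)
(-7.247, 27.046)
(-10.87, 40.569)
(-11.388, 42.501)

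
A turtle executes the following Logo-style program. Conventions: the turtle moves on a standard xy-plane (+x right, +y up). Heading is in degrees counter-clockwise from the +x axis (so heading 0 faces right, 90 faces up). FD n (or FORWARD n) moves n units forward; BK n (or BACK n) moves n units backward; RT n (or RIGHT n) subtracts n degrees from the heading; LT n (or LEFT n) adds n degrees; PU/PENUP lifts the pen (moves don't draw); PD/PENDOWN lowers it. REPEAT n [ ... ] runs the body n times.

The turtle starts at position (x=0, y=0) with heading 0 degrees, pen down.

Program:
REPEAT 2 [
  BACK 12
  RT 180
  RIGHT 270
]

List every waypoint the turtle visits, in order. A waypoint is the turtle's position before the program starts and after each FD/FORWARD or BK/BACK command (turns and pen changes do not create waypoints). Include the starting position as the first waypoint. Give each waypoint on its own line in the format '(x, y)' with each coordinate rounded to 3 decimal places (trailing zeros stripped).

Executing turtle program step by step:
Start: pos=(0,0), heading=0, pen down
REPEAT 2 [
  -- iteration 1/2 --
  BK 12: (0,0) -> (-12,0) [heading=0, draw]
  RT 180: heading 0 -> 180
  RT 270: heading 180 -> 270
  -- iteration 2/2 --
  BK 12: (-12,0) -> (-12,12) [heading=270, draw]
  RT 180: heading 270 -> 90
  RT 270: heading 90 -> 180
]
Final: pos=(-12,12), heading=180, 2 segment(s) drawn
Waypoints (3 total):
(0, 0)
(-12, 0)
(-12, 12)

Answer: (0, 0)
(-12, 0)
(-12, 12)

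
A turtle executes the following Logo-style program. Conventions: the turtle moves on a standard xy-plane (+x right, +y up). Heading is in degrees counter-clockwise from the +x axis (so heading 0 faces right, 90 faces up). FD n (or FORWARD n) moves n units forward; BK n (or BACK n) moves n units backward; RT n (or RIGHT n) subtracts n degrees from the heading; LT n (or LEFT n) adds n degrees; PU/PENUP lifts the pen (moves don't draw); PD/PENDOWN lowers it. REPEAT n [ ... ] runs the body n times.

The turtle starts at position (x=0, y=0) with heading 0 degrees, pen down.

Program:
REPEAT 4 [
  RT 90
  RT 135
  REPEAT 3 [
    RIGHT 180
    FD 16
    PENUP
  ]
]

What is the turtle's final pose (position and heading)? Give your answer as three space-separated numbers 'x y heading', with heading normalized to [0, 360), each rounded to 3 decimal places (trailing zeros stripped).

Executing turtle program step by step:
Start: pos=(0,0), heading=0, pen down
REPEAT 4 [
  -- iteration 1/4 --
  RT 90: heading 0 -> 270
  RT 135: heading 270 -> 135
  REPEAT 3 [
    -- iteration 1/3 --
    RT 180: heading 135 -> 315
    FD 16: (0,0) -> (11.314,-11.314) [heading=315, draw]
    PU: pen up
    -- iteration 2/3 --
    RT 180: heading 315 -> 135
    FD 16: (11.314,-11.314) -> (0,0) [heading=135, move]
    PU: pen up
    -- iteration 3/3 --
    RT 180: heading 135 -> 315
    FD 16: (0,0) -> (11.314,-11.314) [heading=315, move]
    PU: pen up
  ]
  -- iteration 2/4 --
  RT 90: heading 315 -> 225
  RT 135: heading 225 -> 90
  REPEAT 3 [
    -- iteration 1/3 --
    RT 180: heading 90 -> 270
    FD 16: (11.314,-11.314) -> (11.314,-27.314) [heading=270, move]
    PU: pen up
    -- iteration 2/3 --
    RT 180: heading 270 -> 90
    FD 16: (11.314,-27.314) -> (11.314,-11.314) [heading=90, move]
    PU: pen up
    -- iteration 3/3 --
    RT 180: heading 90 -> 270
    FD 16: (11.314,-11.314) -> (11.314,-27.314) [heading=270, move]
    PU: pen up
  ]
  -- iteration 3/4 --
  RT 90: heading 270 -> 180
  RT 135: heading 180 -> 45
  REPEAT 3 [
    -- iteration 1/3 --
    RT 180: heading 45 -> 225
    FD 16: (11.314,-27.314) -> (0,-38.627) [heading=225, move]
    PU: pen up
    -- iteration 2/3 --
    RT 180: heading 225 -> 45
    FD 16: (0,-38.627) -> (11.314,-27.314) [heading=45, move]
    PU: pen up
    -- iteration 3/3 --
    RT 180: heading 45 -> 225
    FD 16: (11.314,-27.314) -> (0,-38.627) [heading=225, move]
    PU: pen up
  ]
  -- iteration 4/4 --
  RT 90: heading 225 -> 135
  RT 135: heading 135 -> 0
  REPEAT 3 [
    -- iteration 1/3 --
    RT 180: heading 0 -> 180
    FD 16: (0,-38.627) -> (-16,-38.627) [heading=180, move]
    PU: pen up
    -- iteration 2/3 --
    RT 180: heading 180 -> 0
    FD 16: (-16,-38.627) -> (0,-38.627) [heading=0, move]
    PU: pen up
    -- iteration 3/3 --
    RT 180: heading 0 -> 180
    FD 16: (0,-38.627) -> (-16,-38.627) [heading=180, move]
    PU: pen up
  ]
]
Final: pos=(-16,-38.627), heading=180, 1 segment(s) drawn

Answer: -16 -38.627 180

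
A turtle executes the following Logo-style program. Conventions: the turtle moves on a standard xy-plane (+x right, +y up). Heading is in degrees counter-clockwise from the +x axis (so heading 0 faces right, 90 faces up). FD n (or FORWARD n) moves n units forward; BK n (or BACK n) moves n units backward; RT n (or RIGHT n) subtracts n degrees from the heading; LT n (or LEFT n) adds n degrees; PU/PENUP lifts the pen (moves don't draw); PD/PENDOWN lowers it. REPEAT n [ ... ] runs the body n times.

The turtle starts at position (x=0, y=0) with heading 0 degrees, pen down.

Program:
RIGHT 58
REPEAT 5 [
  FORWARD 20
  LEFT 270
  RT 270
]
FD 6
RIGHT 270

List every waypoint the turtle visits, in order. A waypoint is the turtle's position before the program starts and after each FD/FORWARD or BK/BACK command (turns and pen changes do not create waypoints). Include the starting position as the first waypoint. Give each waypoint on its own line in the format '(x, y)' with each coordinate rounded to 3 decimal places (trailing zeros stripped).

Answer: (0, 0)
(10.598, -16.961)
(21.197, -33.922)
(31.795, -50.883)
(42.394, -67.844)
(52.992, -84.805)
(56.171, -89.893)

Derivation:
Executing turtle program step by step:
Start: pos=(0,0), heading=0, pen down
RT 58: heading 0 -> 302
REPEAT 5 [
  -- iteration 1/5 --
  FD 20: (0,0) -> (10.598,-16.961) [heading=302, draw]
  LT 270: heading 302 -> 212
  RT 270: heading 212 -> 302
  -- iteration 2/5 --
  FD 20: (10.598,-16.961) -> (21.197,-33.922) [heading=302, draw]
  LT 270: heading 302 -> 212
  RT 270: heading 212 -> 302
  -- iteration 3/5 --
  FD 20: (21.197,-33.922) -> (31.795,-50.883) [heading=302, draw]
  LT 270: heading 302 -> 212
  RT 270: heading 212 -> 302
  -- iteration 4/5 --
  FD 20: (31.795,-50.883) -> (42.394,-67.844) [heading=302, draw]
  LT 270: heading 302 -> 212
  RT 270: heading 212 -> 302
  -- iteration 5/5 --
  FD 20: (42.394,-67.844) -> (52.992,-84.805) [heading=302, draw]
  LT 270: heading 302 -> 212
  RT 270: heading 212 -> 302
]
FD 6: (52.992,-84.805) -> (56.171,-89.893) [heading=302, draw]
RT 270: heading 302 -> 32
Final: pos=(56.171,-89.893), heading=32, 6 segment(s) drawn
Waypoints (7 total):
(0, 0)
(10.598, -16.961)
(21.197, -33.922)
(31.795, -50.883)
(42.394, -67.844)
(52.992, -84.805)
(56.171, -89.893)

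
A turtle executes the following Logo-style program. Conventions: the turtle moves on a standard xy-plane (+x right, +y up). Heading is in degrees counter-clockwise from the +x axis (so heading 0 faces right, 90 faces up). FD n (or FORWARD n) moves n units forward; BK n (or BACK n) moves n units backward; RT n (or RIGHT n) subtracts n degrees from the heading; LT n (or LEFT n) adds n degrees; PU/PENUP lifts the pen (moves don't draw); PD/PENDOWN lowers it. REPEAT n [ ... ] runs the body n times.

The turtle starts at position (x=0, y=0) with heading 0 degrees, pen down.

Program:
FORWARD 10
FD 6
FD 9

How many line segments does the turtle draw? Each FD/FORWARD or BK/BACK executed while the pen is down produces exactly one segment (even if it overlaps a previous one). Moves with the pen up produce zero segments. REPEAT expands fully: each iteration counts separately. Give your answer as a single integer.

Executing turtle program step by step:
Start: pos=(0,0), heading=0, pen down
FD 10: (0,0) -> (10,0) [heading=0, draw]
FD 6: (10,0) -> (16,0) [heading=0, draw]
FD 9: (16,0) -> (25,0) [heading=0, draw]
Final: pos=(25,0), heading=0, 3 segment(s) drawn
Segments drawn: 3

Answer: 3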